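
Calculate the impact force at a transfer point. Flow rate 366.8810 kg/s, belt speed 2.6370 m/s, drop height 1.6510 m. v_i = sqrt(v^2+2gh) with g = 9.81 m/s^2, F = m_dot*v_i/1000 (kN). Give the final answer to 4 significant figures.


v_i = sqrt(2.6370^2 + 2*9.81*1.6510) = 6.27267 m/s
F = 366.8810 * 6.27267 / 1000
F = 2.301 kN


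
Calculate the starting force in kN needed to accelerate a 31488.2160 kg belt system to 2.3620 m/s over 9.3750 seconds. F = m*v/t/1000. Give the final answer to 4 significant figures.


F = 31488.2160 * 2.3620 / 9.3750 / 1000
F = 7.933 kN


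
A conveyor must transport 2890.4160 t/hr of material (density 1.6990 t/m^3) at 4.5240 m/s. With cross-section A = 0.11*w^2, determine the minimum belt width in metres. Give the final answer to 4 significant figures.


A_req = 2890.4160 / (4.5240 * 1.6990 * 3600) = 0.104458 m^2
w = sqrt(0.104458 / 0.11)
w = 0.9745 m


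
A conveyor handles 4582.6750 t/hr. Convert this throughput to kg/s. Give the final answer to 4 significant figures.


m_dot = 4582.6750 * 1000 / 3600
m_dot = 1273 kg/s


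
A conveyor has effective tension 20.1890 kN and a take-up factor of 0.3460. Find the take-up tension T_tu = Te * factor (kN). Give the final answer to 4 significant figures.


T_tu = 20.1890 * 0.3460
T_tu = 6.985 kN


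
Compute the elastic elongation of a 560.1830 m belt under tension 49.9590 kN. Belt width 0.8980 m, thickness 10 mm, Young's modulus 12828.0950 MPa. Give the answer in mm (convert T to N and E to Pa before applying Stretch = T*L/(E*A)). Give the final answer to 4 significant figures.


A = 0.8980 * 0.01 = 0.00898 m^2
Stretch = 49.9590*1000 * 560.1830 / (12828.0950e6 * 0.00898) * 1000
Stretch = 242.9 mm


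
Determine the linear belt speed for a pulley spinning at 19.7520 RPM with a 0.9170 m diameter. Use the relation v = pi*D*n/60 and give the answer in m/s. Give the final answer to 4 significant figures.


v = pi * 0.9170 * 19.7520 / 60
v = 0.9484 m/s


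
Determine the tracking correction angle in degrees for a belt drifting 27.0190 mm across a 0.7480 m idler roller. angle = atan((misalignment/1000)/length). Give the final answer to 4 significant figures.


misalign_m = 27.0190 / 1000 = 0.027019 m
angle = atan(0.027019 / 0.7480)
angle = 2.069 deg


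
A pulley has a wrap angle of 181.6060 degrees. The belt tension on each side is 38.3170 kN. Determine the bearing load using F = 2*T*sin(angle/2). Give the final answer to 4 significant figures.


F = 2 * 38.3170 * sin(181.6060/2 deg)
F = 76.63 kN


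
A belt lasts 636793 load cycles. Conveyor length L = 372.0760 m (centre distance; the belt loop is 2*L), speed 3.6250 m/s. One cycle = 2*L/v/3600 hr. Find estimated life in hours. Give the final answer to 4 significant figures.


cycle_time = 2 * 372.0760 / 3.6250 / 3600 = 0.0570231 hr
life = 636793 * 0.0570231 = 36310 hours


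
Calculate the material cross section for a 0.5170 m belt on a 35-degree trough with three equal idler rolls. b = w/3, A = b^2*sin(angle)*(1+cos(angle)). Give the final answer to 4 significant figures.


b = 0.5170/3 = 0.172333 m
A = 0.172333^2 * sin(35 deg) * (1 + cos(35 deg))
A = 0.03099 m^2


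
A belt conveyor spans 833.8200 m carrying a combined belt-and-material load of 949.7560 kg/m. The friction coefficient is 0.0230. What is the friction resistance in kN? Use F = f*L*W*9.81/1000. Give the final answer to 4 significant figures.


F = 0.0230 * 833.8200 * 949.7560 * 9.81 / 1000
F = 178.7 kN


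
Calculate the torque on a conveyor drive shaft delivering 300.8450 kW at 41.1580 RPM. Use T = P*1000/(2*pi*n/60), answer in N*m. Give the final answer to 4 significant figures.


omega = 2*pi*41.1580/60 = 4.31006 rad/s
T = 300.8450*1000 / 4.31006
T = 69800 N*m


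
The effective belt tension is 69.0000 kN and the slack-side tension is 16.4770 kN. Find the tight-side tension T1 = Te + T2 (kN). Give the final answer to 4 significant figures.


T1 = Te + T2 = 69.0000 + 16.4770
T1 = 85.48 kN


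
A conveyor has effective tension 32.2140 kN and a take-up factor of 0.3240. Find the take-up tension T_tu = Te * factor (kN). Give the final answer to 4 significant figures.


T_tu = 32.2140 * 0.3240
T_tu = 10.44 kN


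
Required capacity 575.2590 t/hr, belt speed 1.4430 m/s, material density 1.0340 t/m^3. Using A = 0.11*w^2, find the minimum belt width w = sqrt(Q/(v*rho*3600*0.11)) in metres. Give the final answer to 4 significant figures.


A_req = 575.2590 / (1.4430 * 1.0340 * 3600) = 0.107096 m^2
w = sqrt(0.107096 / 0.11)
w = 0.9867 m


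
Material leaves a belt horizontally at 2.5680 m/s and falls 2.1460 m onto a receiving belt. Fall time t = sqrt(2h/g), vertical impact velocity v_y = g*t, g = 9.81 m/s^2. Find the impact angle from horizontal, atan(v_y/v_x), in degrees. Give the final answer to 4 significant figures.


t = sqrt(2*2.1460/9.81) = 0.661447 s
v_y = 9.81 * 0.661447 = 6.4888 m/s
angle = atan(6.4888 / 2.5680) = 68.41 deg


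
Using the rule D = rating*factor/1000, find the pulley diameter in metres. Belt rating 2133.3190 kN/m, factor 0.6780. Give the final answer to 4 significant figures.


D = 2133.3190 * 0.6780 / 1000
D = 1.446 m


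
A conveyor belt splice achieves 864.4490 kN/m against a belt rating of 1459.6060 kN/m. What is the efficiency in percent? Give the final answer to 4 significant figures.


Eff = 864.4490 / 1459.6060 * 100
Eff = 59.22 %


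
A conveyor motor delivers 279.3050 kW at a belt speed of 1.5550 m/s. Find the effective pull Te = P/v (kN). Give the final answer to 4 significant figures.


Te = P / v = 279.3050 / 1.5550
Te = 179.6 kN


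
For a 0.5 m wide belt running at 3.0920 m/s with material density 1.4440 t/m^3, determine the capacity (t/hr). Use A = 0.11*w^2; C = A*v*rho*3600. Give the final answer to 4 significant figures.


A = 0.11 * 0.5^2 = 0.0275 m^2
C = 0.0275 * 3.0920 * 1.4440 * 3600
C = 442.0 t/hr


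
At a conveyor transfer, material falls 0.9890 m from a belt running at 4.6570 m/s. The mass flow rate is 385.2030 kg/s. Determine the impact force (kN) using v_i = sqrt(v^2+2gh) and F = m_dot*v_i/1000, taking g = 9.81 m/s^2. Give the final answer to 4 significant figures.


v_i = sqrt(4.6570^2 + 2*9.81*0.9890) = 6.41029 m/s
F = 385.2030 * 6.41029 / 1000
F = 2.469 kN


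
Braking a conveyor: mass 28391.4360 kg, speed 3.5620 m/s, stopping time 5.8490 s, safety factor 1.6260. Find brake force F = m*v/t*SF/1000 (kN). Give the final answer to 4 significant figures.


F = 28391.4360 * 3.5620 / 5.8490 * 1.6260 / 1000
F = 28.11 kN


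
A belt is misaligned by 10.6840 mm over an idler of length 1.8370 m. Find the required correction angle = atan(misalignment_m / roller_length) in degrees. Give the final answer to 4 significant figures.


misalign_m = 10.6840 / 1000 = 0.010684 m
angle = atan(0.010684 / 1.8370)
angle = 0.3332 deg


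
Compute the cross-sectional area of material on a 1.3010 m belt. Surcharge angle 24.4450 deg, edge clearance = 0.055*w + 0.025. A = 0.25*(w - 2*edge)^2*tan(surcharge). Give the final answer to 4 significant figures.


edge = 0.055*1.3010 + 0.025 = 0.096555 m
ew = 1.3010 - 2*0.096555 = 1.10789 m
A = 0.25 * 1.10789^2 * tan(24.4450 deg)
A = 0.1395 m^2


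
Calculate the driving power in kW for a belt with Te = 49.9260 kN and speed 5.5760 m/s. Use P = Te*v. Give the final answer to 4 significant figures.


P = Te * v = 49.9260 * 5.5760
P = 278.4 kW


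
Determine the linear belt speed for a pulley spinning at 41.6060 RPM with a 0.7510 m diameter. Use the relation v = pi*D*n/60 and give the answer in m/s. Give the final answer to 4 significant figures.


v = pi * 0.7510 * 41.6060 / 60
v = 1.636 m/s


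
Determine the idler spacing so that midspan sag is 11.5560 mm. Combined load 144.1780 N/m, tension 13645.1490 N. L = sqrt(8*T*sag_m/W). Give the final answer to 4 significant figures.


sag = 11.5560/1000 = 0.011556 m
L = sqrt(8 * 13645.1490 * 0.011556 / 144.1780)
L = 2.958 m


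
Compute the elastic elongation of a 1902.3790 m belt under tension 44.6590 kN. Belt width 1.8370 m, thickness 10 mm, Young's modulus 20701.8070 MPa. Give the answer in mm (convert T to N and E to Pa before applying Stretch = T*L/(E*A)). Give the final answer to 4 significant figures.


A = 1.8370 * 0.01 = 0.01837 m^2
Stretch = 44.6590*1000 * 1902.3790 / (20701.8070e6 * 0.01837) * 1000
Stretch = 223.4 mm


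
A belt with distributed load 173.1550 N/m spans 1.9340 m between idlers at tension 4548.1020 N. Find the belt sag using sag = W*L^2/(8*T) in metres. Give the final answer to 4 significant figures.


sag = 173.1550 * 1.9340^2 / (8 * 4548.1020)
sag = 0.01780 m


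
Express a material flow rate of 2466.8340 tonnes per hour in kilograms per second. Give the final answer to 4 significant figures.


m_dot = 2466.8340 * 1000 / 3600
m_dot = 685.2 kg/s


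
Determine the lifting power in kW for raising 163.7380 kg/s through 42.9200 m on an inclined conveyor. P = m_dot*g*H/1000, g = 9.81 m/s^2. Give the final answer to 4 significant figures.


P = 163.7380 * 9.81 * 42.9200 / 1000
P = 68.94 kW


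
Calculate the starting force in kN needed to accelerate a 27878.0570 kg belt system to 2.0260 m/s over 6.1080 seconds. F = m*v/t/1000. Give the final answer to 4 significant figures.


F = 27878.0570 * 2.0260 / 6.1080 / 1000
F = 9.247 kN


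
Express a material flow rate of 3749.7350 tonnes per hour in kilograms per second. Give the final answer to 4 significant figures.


m_dot = 3749.7350 * 1000 / 3600
m_dot = 1042 kg/s


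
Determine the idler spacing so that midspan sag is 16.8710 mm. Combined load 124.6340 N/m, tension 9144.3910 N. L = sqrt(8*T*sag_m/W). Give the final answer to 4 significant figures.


sag = 16.8710/1000 = 0.016871 m
L = sqrt(8 * 9144.3910 * 0.016871 / 124.6340)
L = 3.147 m


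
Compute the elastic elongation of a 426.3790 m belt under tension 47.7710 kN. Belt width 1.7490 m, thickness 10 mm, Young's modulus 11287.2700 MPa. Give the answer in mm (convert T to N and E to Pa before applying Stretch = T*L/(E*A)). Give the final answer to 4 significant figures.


A = 1.7490 * 0.01 = 0.01749 m^2
Stretch = 47.7710*1000 * 426.3790 / (11287.2700e6 * 0.01749) * 1000
Stretch = 103.2 mm


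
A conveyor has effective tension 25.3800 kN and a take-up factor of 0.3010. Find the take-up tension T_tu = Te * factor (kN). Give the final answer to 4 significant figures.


T_tu = 25.3800 * 0.3010
T_tu = 7.639 kN


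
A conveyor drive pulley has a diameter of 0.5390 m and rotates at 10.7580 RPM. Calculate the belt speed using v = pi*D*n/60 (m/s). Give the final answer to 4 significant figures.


v = pi * 0.5390 * 10.7580 / 60
v = 0.3036 m/s


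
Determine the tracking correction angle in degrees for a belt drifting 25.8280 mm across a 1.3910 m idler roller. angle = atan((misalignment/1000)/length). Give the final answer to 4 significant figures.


misalign_m = 25.8280 / 1000 = 0.025828 m
angle = atan(0.025828 / 1.3910)
angle = 1.064 deg


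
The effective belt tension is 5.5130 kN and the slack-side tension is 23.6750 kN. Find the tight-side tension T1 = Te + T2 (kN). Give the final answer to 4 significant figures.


T1 = Te + T2 = 5.5130 + 23.6750
T1 = 29.19 kN


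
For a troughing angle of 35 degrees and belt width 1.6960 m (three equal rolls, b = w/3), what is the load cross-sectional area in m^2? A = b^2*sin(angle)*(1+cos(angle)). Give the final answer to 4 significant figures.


b = 1.6960/3 = 0.565333 m
A = 0.565333^2 * sin(35 deg) * (1 + cos(35 deg))
A = 0.3335 m^2


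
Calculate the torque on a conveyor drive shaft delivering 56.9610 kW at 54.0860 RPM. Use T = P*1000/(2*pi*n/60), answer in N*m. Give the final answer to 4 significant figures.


omega = 2*pi*54.0860/60 = 5.66387 rad/s
T = 56.9610*1000 / 5.66387
T = 10060 N*m


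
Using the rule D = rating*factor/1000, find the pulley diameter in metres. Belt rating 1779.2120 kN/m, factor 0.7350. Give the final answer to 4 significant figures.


D = 1779.2120 * 0.7350 / 1000
D = 1.308 m


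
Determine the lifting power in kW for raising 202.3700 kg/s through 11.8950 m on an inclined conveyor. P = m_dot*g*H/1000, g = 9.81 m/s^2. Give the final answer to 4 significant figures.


P = 202.3700 * 9.81 * 11.8950 / 1000
P = 23.61 kW


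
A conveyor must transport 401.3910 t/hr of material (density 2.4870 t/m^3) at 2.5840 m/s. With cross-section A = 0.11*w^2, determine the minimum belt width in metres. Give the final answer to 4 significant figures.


A_req = 401.3910 / (2.5840 * 2.4870 * 3600) = 0.0173499 m^2
w = sqrt(0.0173499 / 0.11)
w = 0.3971 m


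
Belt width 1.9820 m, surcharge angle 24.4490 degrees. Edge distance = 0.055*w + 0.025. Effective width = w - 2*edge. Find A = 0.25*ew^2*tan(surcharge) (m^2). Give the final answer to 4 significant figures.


edge = 0.055*1.9820 + 0.025 = 0.13401 m
ew = 1.9820 - 2*0.13401 = 1.71398 m
A = 0.25 * 1.71398^2 * tan(24.4490 deg)
A = 0.3339 m^2


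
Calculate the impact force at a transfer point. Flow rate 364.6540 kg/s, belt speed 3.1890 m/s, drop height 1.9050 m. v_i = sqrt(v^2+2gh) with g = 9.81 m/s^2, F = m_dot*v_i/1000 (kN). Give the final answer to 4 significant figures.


v_i = sqrt(3.1890^2 + 2*9.81*1.9050) = 6.89535 m/s
F = 364.6540 * 6.89535 / 1000
F = 2.514 kN


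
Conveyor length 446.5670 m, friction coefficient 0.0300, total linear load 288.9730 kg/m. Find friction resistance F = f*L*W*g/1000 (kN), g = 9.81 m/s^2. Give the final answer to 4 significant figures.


F = 0.0300 * 446.5670 * 288.9730 * 9.81 / 1000
F = 37.98 kN


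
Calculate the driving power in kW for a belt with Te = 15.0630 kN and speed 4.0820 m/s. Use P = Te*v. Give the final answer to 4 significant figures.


P = Te * v = 15.0630 * 4.0820
P = 61.49 kW


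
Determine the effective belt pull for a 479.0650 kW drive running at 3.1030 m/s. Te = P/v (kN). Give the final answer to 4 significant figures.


Te = P / v = 479.0650 / 3.1030
Te = 154.4 kN


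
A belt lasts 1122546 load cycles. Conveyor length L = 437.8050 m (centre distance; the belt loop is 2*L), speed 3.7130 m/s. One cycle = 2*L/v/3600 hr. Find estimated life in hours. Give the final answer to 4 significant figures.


cycle_time = 2 * 437.8050 / 3.7130 / 3600 = 0.0655063 hr
life = 1122546 * 0.0655063 = 73530 hours


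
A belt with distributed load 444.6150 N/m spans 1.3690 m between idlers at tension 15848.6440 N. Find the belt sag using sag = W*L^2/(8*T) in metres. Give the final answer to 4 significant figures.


sag = 444.6150 * 1.3690^2 / (8 * 15848.6440)
sag = 0.006572 m


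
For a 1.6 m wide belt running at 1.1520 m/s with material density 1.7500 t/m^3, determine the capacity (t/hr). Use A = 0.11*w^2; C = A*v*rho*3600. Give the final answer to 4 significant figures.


A = 0.11 * 1.6^2 = 0.2816 m^2
C = 0.2816 * 1.1520 * 1.7500 * 3600
C = 2044 t/hr


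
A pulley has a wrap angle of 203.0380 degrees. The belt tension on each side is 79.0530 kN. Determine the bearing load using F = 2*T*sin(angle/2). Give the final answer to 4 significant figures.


F = 2 * 79.0530 * sin(203.0380/2 deg)
F = 154.9 kN


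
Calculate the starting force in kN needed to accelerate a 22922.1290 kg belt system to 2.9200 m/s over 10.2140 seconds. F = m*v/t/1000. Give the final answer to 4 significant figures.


F = 22922.1290 * 2.9200 / 10.2140 / 1000
F = 6.553 kN


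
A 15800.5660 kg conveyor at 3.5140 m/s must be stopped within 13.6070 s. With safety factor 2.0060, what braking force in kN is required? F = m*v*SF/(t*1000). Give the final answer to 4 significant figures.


F = 15800.5660 * 3.5140 / 13.6070 * 2.0060 / 1000
F = 8.185 kN


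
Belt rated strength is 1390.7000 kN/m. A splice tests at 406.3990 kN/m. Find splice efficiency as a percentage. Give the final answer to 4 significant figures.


Eff = 406.3990 / 1390.7000 * 100
Eff = 29.22 %


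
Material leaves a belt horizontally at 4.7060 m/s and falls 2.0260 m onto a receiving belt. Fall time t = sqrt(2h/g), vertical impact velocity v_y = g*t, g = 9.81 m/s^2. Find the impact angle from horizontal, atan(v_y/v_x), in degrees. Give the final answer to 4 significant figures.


t = sqrt(2*2.0260/9.81) = 0.642688 s
v_y = 9.81 * 0.642688 = 6.30477 m/s
angle = atan(6.30477 / 4.7060) = 53.26 deg


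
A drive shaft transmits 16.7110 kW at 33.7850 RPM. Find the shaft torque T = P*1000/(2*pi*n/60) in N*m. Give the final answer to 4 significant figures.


omega = 2*pi*33.7850/60 = 3.53796 rad/s
T = 16.7110*1000 / 3.53796
T = 4723 N*m


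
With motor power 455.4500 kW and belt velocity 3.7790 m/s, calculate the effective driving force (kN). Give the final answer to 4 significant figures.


Te = P / v = 455.4500 / 3.7790
Te = 120.5 kN


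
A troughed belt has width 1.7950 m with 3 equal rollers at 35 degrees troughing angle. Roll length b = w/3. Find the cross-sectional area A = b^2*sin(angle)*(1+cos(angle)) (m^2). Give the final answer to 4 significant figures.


b = 1.7950/3 = 0.598333 m
A = 0.598333^2 * sin(35 deg) * (1 + cos(35 deg))
A = 0.3735 m^2


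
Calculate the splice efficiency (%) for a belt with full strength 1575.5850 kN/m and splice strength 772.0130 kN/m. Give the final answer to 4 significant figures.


Eff = 772.0130 / 1575.5850 * 100
Eff = 49.00 %


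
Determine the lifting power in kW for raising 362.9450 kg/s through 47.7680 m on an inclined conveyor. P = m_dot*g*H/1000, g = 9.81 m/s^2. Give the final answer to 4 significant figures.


P = 362.9450 * 9.81 * 47.7680 / 1000
P = 170.1 kW


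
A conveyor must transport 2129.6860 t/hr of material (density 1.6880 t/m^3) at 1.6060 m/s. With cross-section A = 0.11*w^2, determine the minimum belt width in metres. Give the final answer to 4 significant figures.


A_req = 2129.6860 / (1.6060 * 1.6880 * 3600) = 0.21822 m^2
w = sqrt(0.21822 / 0.11)
w = 1.408 m


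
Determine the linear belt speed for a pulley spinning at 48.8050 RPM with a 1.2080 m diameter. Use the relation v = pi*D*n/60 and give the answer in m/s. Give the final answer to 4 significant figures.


v = pi * 1.2080 * 48.8050 / 60
v = 3.087 m/s


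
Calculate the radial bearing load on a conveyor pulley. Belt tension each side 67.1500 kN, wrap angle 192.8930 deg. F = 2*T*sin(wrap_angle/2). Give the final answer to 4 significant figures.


F = 2 * 67.1500 * sin(192.8930/2 deg)
F = 133.5 kN


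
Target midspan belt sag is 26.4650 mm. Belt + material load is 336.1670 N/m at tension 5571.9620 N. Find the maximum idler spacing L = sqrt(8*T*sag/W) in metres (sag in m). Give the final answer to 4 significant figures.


sag = 26.4650/1000 = 0.026465 m
L = sqrt(8 * 5571.9620 * 0.026465 / 336.1670)
L = 1.873 m


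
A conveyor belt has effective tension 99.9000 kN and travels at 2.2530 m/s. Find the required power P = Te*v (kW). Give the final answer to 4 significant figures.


P = Te * v = 99.9000 * 2.2530
P = 225.1 kW


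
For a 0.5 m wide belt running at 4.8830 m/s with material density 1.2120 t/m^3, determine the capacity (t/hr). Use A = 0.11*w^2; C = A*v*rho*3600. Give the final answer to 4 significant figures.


A = 0.11 * 0.5^2 = 0.0275 m^2
C = 0.0275 * 4.8830 * 1.2120 * 3600
C = 585.9 t/hr


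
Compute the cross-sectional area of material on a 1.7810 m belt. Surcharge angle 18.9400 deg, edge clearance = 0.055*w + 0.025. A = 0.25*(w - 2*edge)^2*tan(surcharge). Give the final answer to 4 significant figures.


edge = 0.055*1.7810 + 0.025 = 0.122955 m
ew = 1.7810 - 2*0.122955 = 1.53509 m
A = 0.25 * 1.53509^2 * tan(18.9400 deg)
A = 0.2022 m^2


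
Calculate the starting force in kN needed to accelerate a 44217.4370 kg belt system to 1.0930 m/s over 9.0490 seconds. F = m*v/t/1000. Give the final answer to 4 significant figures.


F = 44217.4370 * 1.0930 / 9.0490 / 1000
F = 5.341 kN


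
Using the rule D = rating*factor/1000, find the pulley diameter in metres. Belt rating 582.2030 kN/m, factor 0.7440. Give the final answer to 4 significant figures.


D = 582.2030 * 0.7440 / 1000
D = 0.4332 m


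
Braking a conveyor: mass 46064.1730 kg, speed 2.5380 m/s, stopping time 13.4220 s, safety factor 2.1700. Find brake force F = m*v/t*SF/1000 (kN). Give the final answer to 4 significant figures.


F = 46064.1730 * 2.5380 / 13.4220 * 2.1700 / 1000
F = 18.90 kN


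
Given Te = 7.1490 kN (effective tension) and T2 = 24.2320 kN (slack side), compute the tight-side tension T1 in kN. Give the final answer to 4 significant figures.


T1 = Te + T2 = 7.1490 + 24.2320
T1 = 31.38 kN


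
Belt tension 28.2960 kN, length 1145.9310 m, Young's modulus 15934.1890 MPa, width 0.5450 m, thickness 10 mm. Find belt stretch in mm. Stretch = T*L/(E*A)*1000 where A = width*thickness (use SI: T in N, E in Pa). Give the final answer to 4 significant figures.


A = 0.5450 * 0.01 = 0.00545 m^2
Stretch = 28.2960*1000 * 1145.9310 / (15934.1890e6 * 0.00545) * 1000
Stretch = 373.4 mm


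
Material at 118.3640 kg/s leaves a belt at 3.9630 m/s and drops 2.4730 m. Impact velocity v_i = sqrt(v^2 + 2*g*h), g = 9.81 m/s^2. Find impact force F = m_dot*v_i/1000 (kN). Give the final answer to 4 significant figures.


v_i = sqrt(3.9630^2 + 2*9.81*2.4730) = 8.01409 m/s
F = 118.3640 * 8.01409 / 1000
F = 0.9486 kN


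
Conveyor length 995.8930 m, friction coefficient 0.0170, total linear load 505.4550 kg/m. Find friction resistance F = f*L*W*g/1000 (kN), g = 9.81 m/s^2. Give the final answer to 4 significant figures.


F = 0.0170 * 995.8930 * 505.4550 * 9.81 / 1000
F = 83.95 kN


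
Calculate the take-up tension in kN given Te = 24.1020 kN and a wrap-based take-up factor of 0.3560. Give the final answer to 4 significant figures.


T_tu = 24.1020 * 0.3560
T_tu = 8.580 kN


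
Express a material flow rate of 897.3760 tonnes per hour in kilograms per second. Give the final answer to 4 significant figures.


m_dot = 897.3760 * 1000 / 3600
m_dot = 249.3 kg/s


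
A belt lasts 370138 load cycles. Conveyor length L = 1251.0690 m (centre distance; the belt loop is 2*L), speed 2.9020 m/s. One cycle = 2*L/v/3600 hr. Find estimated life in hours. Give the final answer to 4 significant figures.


cycle_time = 2 * 1251.0690 / 2.9020 / 3600 = 0.239503 hr
life = 370138 * 0.239503 = 88650 hours


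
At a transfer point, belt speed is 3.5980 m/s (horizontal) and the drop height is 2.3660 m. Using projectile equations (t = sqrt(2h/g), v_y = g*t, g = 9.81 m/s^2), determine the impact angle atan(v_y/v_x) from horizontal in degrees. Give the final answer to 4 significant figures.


t = sqrt(2*2.3660/9.81) = 0.694525 s
v_y = 9.81 * 0.694525 = 6.81329 m/s
angle = atan(6.81329 / 3.5980) = 62.16 deg


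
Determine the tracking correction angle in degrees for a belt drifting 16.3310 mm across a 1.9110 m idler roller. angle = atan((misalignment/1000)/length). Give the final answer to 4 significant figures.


misalign_m = 16.3310 / 1000 = 0.016331 m
angle = atan(0.016331 / 1.9110)
angle = 0.4896 deg


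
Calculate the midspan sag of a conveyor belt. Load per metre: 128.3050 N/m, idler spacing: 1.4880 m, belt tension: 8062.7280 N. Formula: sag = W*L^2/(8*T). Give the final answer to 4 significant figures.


sag = 128.3050 * 1.4880^2 / (8 * 8062.7280)
sag = 0.004404 m


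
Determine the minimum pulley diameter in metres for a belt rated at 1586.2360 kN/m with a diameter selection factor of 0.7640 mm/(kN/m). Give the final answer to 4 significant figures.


D = 1586.2360 * 0.7640 / 1000
D = 1.212 m


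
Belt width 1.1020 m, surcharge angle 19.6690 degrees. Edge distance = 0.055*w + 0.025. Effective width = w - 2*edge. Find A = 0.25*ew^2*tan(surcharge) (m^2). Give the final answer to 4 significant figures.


edge = 0.055*1.1020 + 0.025 = 0.08561 m
ew = 1.1020 - 2*0.08561 = 0.93078 m
A = 0.25 * 0.93078^2 * tan(19.6690 deg)
A = 0.07742 m^2


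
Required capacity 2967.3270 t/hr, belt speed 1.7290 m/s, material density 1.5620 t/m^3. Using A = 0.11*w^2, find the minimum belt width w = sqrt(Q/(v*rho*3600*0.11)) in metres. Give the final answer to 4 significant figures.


A_req = 2967.3270 / (1.7290 * 1.5620 * 3600) = 0.305202 m^2
w = sqrt(0.305202 / 0.11)
w = 1.666 m


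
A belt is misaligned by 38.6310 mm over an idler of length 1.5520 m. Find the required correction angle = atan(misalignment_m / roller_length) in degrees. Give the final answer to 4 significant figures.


misalign_m = 38.6310 / 1000 = 0.038631 m
angle = atan(0.038631 / 1.5520)
angle = 1.426 deg


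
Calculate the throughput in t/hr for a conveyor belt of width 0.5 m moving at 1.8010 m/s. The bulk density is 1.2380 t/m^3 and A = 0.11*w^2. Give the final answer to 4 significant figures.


A = 0.11 * 0.5^2 = 0.0275 m^2
C = 0.0275 * 1.8010 * 1.2380 * 3600
C = 220.7 t/hr


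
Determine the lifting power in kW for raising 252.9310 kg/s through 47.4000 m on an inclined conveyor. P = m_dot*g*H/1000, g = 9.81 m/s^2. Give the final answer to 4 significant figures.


P = 252.9310 * 9.81 * 47.4000 / 1000
P = 117.6 kW


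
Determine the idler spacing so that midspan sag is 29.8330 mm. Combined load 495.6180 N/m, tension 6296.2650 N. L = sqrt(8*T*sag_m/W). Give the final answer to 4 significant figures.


sag = 29.8330/1000 = 0.029833 m
L = sqrt(8 * 6296.2650 * 0.029833 / 495.6180)
L = 1.741 m


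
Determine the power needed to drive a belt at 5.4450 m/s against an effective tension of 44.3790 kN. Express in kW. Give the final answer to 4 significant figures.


P = Te * v = 44.3790 * 5.4450
P = 241.6 kW


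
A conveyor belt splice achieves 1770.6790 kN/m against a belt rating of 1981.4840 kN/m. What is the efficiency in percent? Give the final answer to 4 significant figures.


Eff = 1770.6790 / 1981.4840 * 100
Eff = 89.36 %


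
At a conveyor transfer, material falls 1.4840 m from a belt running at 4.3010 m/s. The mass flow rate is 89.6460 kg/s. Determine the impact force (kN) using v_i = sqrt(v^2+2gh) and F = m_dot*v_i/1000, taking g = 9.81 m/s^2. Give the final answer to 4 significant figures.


v_i = sqrt(4.3010^2 + 2*9.81*1.4840) = 6.90034 m/s
F = 89.6460 * 6.90034 / 1000
F = 0.6186 kN


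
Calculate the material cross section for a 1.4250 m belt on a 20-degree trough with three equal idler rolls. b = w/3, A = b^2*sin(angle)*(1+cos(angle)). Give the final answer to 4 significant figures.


b = 1.4250/3 = 0.475 m
A = 0.475^2 * sin(20 deg) * (1 + cos(20 deg))
A = 0.1497 m^2


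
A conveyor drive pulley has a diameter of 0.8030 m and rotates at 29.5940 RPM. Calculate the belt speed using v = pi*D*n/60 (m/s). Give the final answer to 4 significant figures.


v = pi * 0.8030 * 29.5940 / 60
v = 1.244 m/s


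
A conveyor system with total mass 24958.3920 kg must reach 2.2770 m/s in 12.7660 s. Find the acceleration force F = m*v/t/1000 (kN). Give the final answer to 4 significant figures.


F = 24958.3920 * 2.2770 / 12.7660 / 1000
F = 4.452 kN


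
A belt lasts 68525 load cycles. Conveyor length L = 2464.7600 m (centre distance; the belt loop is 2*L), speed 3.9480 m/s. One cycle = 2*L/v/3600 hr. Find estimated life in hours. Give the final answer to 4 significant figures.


cycle_time = 2 * 2464.7600 / 3.9480 / 3600 = 0.346837 hr
life = 68525 * 0.346837 = 23770 hours


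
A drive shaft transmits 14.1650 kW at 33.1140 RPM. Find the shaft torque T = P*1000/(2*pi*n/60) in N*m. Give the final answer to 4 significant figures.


omega = 2*pi*33.1140/60 = 3.46769 rad/s
T = 14.1650*1000 / 3.46769
T = 4085 N*m


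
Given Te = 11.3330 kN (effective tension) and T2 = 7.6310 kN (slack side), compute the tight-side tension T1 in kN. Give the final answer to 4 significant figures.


T1 = Te + T2 = 11.3330 + 7.6310
T1 = 18.96 kN


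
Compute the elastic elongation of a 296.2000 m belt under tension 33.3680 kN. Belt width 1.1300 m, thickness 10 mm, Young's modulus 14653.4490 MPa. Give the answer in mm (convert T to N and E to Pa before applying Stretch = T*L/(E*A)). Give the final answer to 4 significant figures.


A = 1.1300 * 0.01 = 0.01130 m^2
Stretch = 33.3680*1000 * 296.2000 / (14653.4490e6 * 0.01130) * 1000
Stretch = 59.69 mm


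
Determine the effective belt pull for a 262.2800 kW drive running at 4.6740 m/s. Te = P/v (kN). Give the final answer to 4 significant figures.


Te = P / v = 262.2800 / 4.6740
Te = 56.11 kN


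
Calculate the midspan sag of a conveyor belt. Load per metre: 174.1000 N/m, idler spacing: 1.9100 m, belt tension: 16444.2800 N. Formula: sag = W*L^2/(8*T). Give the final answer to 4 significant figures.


sag = 174.1000 * 1.9100^2 / (8 * 16444.2800)
sag = 0.004828 m


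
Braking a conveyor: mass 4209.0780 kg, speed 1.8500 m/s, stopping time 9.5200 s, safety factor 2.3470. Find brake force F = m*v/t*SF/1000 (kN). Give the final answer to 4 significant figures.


F = 4209.0780 * 1.8500 / 9.5200 * 2.3470 / 1000
F = 1.920 kN


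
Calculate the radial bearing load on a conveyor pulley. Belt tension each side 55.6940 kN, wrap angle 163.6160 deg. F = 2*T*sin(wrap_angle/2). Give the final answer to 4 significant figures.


F = 2 * 55.6940 * sin(163.6160/2 deg)
F = 110.3 kN


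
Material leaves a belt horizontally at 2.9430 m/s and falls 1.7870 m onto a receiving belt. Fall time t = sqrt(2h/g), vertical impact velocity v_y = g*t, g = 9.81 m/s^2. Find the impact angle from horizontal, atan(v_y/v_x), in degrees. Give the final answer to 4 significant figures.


t = sqrt(2*1.7870/9.81) = 0.603591 s
v_y = 9.81 * 0.603591 = 5.92123 m/s
angle = atan(5.92123 / 2.9430) = 63.57 deg


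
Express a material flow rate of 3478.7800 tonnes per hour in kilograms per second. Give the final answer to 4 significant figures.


m_dot = 3478.7800 * 1000 / 3600
m_dot = 966.3 kg/s


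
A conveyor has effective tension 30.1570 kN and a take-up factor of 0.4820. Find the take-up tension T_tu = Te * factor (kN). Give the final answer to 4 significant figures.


T_tu = 30.1570 * 0.4820
T_tu = 14.54 kN


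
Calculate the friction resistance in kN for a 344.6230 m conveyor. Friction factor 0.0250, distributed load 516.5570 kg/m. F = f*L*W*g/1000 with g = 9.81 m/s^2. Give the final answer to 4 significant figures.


F = 0.0250 * 344.6230 * 516.5570 * 9.81 / 1000
F = 43.66 kN


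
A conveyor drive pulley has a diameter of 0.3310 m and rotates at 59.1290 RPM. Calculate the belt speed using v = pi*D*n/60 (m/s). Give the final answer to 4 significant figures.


v = pi * 0.3310 * 59.1290 / 60
v = 1.025 m/s


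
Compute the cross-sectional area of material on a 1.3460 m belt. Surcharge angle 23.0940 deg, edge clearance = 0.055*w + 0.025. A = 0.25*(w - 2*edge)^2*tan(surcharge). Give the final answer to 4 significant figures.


edge = 0.055*1.3460 + 0.025 = 0.09903 m
ew = 1.3460 - 2*0.09903 = 1.14794 m
A = 0.25 * 1.14794^2 * tan(23.0940 deg)
A = 0.1405 m^2


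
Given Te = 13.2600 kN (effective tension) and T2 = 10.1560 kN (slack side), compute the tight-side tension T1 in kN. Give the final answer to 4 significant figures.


T1 = Te + T2 = 13.2600 + 10.1560
T1 = 23.42 kN


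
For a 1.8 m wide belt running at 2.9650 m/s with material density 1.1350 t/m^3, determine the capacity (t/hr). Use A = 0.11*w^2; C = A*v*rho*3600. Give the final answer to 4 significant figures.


A = 0.11 * 1.8^2 = 0.3564 m^2
C = 0.3564 * 2.9650 * 1.1350 * 3600
C = 4318 t/hr


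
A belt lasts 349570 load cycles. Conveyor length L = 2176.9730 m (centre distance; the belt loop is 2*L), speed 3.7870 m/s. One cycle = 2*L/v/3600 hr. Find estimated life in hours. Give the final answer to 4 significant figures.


cycle_time = 2 * 2176.9730 / 3.7870 / 3600 = 0.319363 hr
life = 349570 * 0.319363 = 111600 hours


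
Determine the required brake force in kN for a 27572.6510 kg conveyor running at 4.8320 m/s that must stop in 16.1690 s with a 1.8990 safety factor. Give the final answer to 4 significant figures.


F = 27572.6510 * 4.8320 / 16.1690 * 1.8990 / 1000
F = 15.65 kN


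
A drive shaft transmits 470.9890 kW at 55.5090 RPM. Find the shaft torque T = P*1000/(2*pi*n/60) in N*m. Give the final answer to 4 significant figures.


omega = 2*pi*55.5090/60 = 5.81289 rad/s
T = 470.9890*1000 / 5.81289
T = 81020 N*m


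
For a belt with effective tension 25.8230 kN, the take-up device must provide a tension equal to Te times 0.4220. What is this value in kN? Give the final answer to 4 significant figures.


T_tu = 25.8230 * 0.4220
T_tu = 10.90 kN


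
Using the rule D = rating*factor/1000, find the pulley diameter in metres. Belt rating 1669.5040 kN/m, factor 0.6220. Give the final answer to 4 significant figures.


D = 1669.5040 * 0.6220 / 1000
D = 1.038 m


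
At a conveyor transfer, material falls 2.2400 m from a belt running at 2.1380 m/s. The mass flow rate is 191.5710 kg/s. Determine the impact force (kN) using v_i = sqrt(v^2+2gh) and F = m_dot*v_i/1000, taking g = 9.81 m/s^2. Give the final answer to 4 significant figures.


v_i = sqrt(2.1380^2 + 2*9.81*2.2400) = 6.96562 m/s
F = 191.5710 * 6.96562 / 1000
F = 1.334 kN


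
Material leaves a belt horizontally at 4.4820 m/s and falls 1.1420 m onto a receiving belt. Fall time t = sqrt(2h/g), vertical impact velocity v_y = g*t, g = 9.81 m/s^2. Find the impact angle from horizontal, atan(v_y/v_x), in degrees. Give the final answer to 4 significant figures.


t = sqrt(2*1.1420/9.81) = 0.482518 s
v_y = 9.81 * 0.482518 = 4.7335 m/s
angle = atan(4.7335 / 4.4820) = 46.56 deg


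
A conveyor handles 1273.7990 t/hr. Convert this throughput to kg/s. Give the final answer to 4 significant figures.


m_dot = 1273.7990 * 1000 / 3600
m_dot = 353.8 kg/s


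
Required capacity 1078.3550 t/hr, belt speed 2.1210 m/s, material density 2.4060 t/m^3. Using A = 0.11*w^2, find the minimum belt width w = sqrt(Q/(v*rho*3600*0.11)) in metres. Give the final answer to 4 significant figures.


A_req = 1078.3550 / (2.1210 * 2.4060 * 3600) = 0.058698 m^2
w = sqrt(0.058698 / 0.11)
w = 0.7305 m


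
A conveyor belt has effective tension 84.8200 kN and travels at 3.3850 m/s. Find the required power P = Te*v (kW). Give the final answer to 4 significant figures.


P = Te * v = 84.8200 * 3.3850
P = 287.1 kW


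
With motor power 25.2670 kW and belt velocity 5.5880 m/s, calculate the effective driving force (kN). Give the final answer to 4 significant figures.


Te = P / v = 25.2670 / 5.5880
Te = 4.522 kN


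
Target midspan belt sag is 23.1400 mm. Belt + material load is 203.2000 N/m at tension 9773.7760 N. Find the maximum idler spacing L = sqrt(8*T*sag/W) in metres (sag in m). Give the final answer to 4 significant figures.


sag = 23.1400/1000 = 0.023140 m
L = sqrt(8 * 9773.7760 * 0.023140 / 203.2000)
L = 2.984 m


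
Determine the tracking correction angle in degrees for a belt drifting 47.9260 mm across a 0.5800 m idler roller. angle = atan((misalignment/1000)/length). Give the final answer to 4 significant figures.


misalign_m = 47.9260 / 1000 = 0.047926 m
angle = atan(0.047926 / 0.5800)
angle = 4.724 deg


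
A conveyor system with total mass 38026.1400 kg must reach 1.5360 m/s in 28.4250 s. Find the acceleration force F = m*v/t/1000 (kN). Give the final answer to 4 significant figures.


F = 38026.1400 * 1.5360 / 28.4250 / 1000
F = 2.055 kN


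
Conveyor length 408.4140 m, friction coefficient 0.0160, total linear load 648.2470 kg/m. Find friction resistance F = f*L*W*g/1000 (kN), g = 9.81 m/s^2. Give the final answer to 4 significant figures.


F = 0.0160 * 408.4140 * 648.2470 * 9.81 / 1000
F = 41.56 kN


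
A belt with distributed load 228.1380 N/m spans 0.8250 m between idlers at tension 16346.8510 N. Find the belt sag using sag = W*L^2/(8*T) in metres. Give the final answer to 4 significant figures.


sag = 228.1380 * 0.8250^2 / (8 * 16346.8510)
sag = 0.001187 m


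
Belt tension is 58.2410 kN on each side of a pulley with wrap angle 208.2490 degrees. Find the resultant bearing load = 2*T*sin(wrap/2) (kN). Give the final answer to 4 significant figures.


F = 2 * 58.2410 * sin(208.2490/2 deg)
F = 113.0 kN


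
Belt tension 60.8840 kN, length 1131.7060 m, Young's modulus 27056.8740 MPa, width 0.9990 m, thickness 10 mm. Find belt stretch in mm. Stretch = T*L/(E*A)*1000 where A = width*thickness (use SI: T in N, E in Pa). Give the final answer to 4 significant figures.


A = 0.9990 * 0.01 = 0.00999 m^2
Stretch = 60.8840*1000 * 1131.7060 / (27056.8740e6 * 0.00999) * 1000
Stretch = 254.9 mm


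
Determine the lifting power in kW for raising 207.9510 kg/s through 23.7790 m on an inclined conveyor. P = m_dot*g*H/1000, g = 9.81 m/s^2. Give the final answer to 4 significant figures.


P = 207.9510 * 9.81 * 23.7790 / 1000
P = 48.51 kW


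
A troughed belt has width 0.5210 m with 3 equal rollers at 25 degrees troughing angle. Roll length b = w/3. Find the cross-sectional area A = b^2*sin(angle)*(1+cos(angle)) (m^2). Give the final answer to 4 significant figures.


b = 0.5210/3 = 0.173667 m
A = 0.173667^2 * sin(25 deg) * (1 + cos(25 deg))
A = 0.02430 m^2


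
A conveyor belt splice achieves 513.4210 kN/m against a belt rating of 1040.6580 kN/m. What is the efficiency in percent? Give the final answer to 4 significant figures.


Eff = 513.4210 / 1040.6580 * 100
Eff = 49.34 %


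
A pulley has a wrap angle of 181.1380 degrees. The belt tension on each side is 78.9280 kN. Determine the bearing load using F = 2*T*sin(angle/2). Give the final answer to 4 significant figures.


F = 2 * 78.9280 * sin(181.1380/2 deg)
F = 157.8 kN


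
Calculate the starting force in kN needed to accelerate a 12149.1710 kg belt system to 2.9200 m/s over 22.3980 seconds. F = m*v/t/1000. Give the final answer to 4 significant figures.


F = 12149.1710 * 2.9200 / 22.3980 / 1000
F = 1.584 kN


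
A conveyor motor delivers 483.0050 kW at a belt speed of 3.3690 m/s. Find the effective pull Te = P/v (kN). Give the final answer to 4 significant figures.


Te = P / v = 483.0050 / 3.3690
Te = 143.4 kN


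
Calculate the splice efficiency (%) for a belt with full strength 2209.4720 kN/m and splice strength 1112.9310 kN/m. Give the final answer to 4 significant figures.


Eff = 1112.9310 / 2209.4720 * 100
Eff = 50.37 %


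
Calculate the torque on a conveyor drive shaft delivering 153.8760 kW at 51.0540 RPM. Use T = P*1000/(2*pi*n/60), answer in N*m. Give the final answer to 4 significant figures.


omega = 2*pi*51.0540/60 = 5.34636 rad/s
T = 153.8760*1000 / 5.34636
T = 28780 N*m


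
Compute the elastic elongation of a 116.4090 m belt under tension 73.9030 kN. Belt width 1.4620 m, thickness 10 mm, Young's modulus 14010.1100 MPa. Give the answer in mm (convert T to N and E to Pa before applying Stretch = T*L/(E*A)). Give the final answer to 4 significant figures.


A = 1.4620 * 0.01 = 0.01462 m^2
Stretch = 73.9030*1000 * 116.4090 / (14010.1100e6 * 0.01462) * 1000
Stretch = 42.00 mm


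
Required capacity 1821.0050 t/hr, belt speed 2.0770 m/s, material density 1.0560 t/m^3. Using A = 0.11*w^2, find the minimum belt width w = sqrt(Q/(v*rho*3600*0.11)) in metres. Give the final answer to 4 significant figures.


A_req = 1821.0050 / (2.0770 * 1.0560 * 3600) = 0.230626 m^2
w = sqrt(0.230626 / 0.11)
w = 1.448 m


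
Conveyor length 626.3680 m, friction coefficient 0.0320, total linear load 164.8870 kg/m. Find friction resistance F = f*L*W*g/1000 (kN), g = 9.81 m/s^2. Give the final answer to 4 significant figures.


F = 0.0320 * 626.3680 * 164.8870 * 9.81 / 1000
F = 32.42 kN


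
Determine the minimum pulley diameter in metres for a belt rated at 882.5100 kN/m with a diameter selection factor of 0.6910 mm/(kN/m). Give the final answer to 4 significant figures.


D = 882.5100 * 0.6910 / 1000
D = 0.6098 m


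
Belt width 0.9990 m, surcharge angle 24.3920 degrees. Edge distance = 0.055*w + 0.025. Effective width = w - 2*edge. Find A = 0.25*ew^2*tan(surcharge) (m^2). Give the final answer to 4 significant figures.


edge = 0.055*0.9990 + 0.025 = 0.079945 m
ew = 0.9990 - 2*0.079945 = 0.83911 m
A = 0.25 * 0.83911^2 * tan(24.3920 deg)
A = 0.07982 m^2
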